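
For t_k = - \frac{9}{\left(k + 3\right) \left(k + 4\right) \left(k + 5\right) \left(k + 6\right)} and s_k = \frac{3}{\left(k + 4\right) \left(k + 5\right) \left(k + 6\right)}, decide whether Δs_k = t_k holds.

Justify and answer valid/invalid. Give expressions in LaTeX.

Invalid: residual \frac{36}{k^{5} + 25 k^{4} + 245 k^{3} + 1175 k^{2} + 2754 k + 2520} ≠ 0.

s_(k+1) = 3/((k + 5)*(k + 6)*(k + 7))
s_(k+1) − s_k = -9/((k + 4)*(k + 5)*(k + 6)*(k + 7))
(s_(k+1) − s_k) − t_k = 36/((k + 3)*(k + 4)*(k + 5)*(k + 6)*(k + 7))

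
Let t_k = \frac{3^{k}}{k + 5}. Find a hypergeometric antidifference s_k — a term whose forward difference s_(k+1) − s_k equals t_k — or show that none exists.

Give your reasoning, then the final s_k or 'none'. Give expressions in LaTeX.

not Gosper-summable; s_k does not exist

Compute t_(k+1)/t_k: get 3*(k + 5)/(k + 6).
So A=3*k + 15 and B=k + 6, with C=1.
Solve (3*k + 15)·f(k+1) − (k + 5)·f(k) = 1.
From deg A=1, deg B=1, deg C=0: d=-1.
Bound -1 < 0, so the key equation has no polynomial solution.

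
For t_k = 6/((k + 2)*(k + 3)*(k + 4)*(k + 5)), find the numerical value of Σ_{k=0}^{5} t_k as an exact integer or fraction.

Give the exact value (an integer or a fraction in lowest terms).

t_(k+1)/t_k = (k + 2)/(k + 6).
Normal form (A,B,C) = (k + 2, k + 6, 1).
f must satisfy (k + 2)·f(k+1) − (k + 5)·f(k) = 1.
From deg A=1, deg B=1, deg C=0: d=3.
Match coefficients ⇒ f(k) = k*(k**2 + 9*k + 26)/72.
Then R = B(k−1)f/C = k*(k + 5)*(k**2 + 9*k + 26)/72, so s_k = R(k)·t_k = k*(k**2 + 9*k + 26)/(12*(k + 2)*(k + 3)*(k + 4)).
Check: Δs_k = 6/(k**4 + 14*k**3 + 71*k**2 + 154*k + 120). ✓
Sum = s_(6) − s_(0); s_(6) = 29/360, s_(0) = 0 ⇒ 29/360.

Σ = 29/360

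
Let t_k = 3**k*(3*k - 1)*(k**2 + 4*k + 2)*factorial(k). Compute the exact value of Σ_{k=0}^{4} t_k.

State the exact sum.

Σ = 758164

Ratio r(k) = 3*(k + 1)*(3*k + 2)*(4*k + (k + 1)**2 + 6)/((3*k - 1)*(k**2 + 4*k + 2)).
So A=3*k + 3 and B=1, with C=k**3 + 11*k**2/3 + 2*k/3 - 2/3.
Solve (3*k + 3)·f(k+1) − (1)·f(k) = k**3 + 11*k**2/3 + 2*k/3 - 2/3.
deg f ≤ 2 (via 1,0,3).
A polynomial solution: f(k) = (k**2 + k - 4)/3.
Get s_k = R·t_k = 3**k*(k**2 + k - 4)*factorial(k) with R(k) = B(k−1)f(k)/C(k) = (k**2 + k - 4)/((3*k - 1)*(k**2 + 4*k + 2)).
Check: Δs_k = 3**k*(3*k - 1)*(k**2 + 4*k + 2)*factorial(k). ✓
Telescoping: Σ = s_(5) − s_(0) = 758160 − (-4) = 758164.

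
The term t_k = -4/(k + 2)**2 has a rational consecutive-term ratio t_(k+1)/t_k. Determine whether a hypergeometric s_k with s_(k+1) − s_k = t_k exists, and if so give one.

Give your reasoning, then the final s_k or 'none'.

r(k) = (k + 2)**2/(k + 3)**2 after simplifying.
Gosper form: A/B · C(k+1)/C(k) with A=k**2 + 4*k + 4, B=k**2 + 6*k + 9, C=1.
Set up (k**2 + 4*k + 4)·f(k+1) − (k**2 + 4*k + 4)·f(k) − (1) = 0.
Bound: deg f ≤ 0.
Write f(k) = c0. Then LHS − RHS = -1, requiring -1 = 0: contradictory. No certificate.

no hypergeometric antidifference exists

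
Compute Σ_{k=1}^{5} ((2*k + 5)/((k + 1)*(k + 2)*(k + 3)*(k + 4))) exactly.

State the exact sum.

Σ = 55/504

Compute t_(k+1)/t_k: get (k + 1)*(2*k + 7)/((k + 5)*(2*k + 5)).
So A=k + 1 and B=k + 5, with C=k + 5/2.
Need (k + 1)·f(k+1) − (k + 4)·f(k) = k + 5/2.
deg f ≤ 3 (via 1,1,1).
Solving with deg f ≤ 3: f(k) = k*(k + 2)*(k + 4)/6.
Then R = B(k−1)f/C = k*(k + 2)*(k + 4)**2/(3*(2*k + 5)), so s_k = R(k)·t_k = k*(k + 4)/(3*(k**2 + 4*k + 3)).
Check: Δs_k = (2*k + 5)/(k**4 + 10*k**3 + 35*k**2 + 50*k + 24). ✓
Sum = s_(6) − s_(1); s_(6) = 20/63, s_(1) = 5/24 ⇒ 55/504.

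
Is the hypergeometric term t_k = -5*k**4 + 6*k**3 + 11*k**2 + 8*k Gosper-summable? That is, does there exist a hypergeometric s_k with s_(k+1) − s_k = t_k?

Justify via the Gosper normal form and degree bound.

Step 1: r(k) = (5*k**4 + 14*k**3 + k**2 - 28*k - 20)/(k*(5*k**3 - 6*k**2 - 11*k - 8)).
Normal form (A,B,C) = (1, 1, k**4 - 6*k**3/5 - 11*k**2/5 - 8*k/5).
Need (1)·f(k+1) − (1)·f(k) = k**4 - 6*k**3/5 - 11*k**2/5 - 8*k/5.
Degrees (0,0,4) ⇒ d ≤ 5.
Solving with deg f ≤ 5: f(k) = k*(k - 1)*(k**3 - 3*k**2 - 2*k - 2)/5.
Then R = B(k−1)f/C = (k - 1)*(k**3 - 3*k**2 - 2*k - 2)/(5*k**3 - 6*k**2 - 11*k - 8), so s_k = R(k)·t_k = k*(-k**4 + 4*k**3 - k**2 - 2).
s_(k+1) − s_k = k*(-5*k**3 + 6*k**2 + 11*k + 8) = t_k.

Yes. s_k = k*(-k**4 + 4*k**3 - k**2 - 2).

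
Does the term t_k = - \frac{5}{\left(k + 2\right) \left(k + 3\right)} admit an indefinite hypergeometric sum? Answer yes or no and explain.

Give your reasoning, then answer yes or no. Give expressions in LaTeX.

r(k) = (k + 2)/(k + 4) after simplifying.
Normal form (A,B,C) = (k + 2, k + 4, 1).
Need (k + 2)·f(k+1) − (k + 3)·f(k) = 1.
d = 1 from the (1,1,0) case.
A polynomial solution: f(k) = k/2.
Then R = B(k−1)f/C = k*(k + 3)/2, so s_k = R(k)·t_k = -5*k/(2*k + 4).
Verify: -5/(k**2 + 5*k + 6) matches t_k.

Yes. s_k = - \frac{5 k}{2 k + 4}.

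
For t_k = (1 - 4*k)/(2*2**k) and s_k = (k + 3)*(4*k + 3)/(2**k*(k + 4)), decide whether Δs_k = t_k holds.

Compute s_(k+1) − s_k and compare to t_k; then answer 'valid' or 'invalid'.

Invalid: residual (4*k**2 + 23*k + 2)/(2*2**k*(k**2 + 9*k + 20)) ≠ 0.

s_(k+1) = (k + 4)*(4*k + 7)/(2*2**k*(k + 5))
s_(k+1) − s_k = (-4*k**3 - 31*k**2 - 48*k + 22)/(2*2**k*(k**2 + 9*k + 20))
(s_(k+1) − s_k) − t_k = (4*k**2 + 23*k + 2)/(2*2**k*(k**2 + 9*k + 20))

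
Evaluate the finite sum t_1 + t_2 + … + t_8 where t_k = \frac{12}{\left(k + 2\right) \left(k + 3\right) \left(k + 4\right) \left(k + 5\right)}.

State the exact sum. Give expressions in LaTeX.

r(k) = (k + 2)/(k + 6) after simplifying.
Take A(k)=k + 2, B(k)=k + 6, C(k)=1.
Set up (k + 2)·f(k+1) − (k + 5)·f(k) − (1) = 0.
Bound: deg f ≤ 3.
Solving with deg f ≤ 3: f(k) = k*(k**2 + 9*k + 26)/72.
Get s_k = R·t_k = k*(k**2 + 9*k + 26)/(6*(k + 2)*(k + 3)*(k + 4)) with R(k) = B(k−1)f(k)/C(k) = k*(k + 5)*(k**2 + 9*k + 26)/72.
Verify: 12/(k**4 + 14*k**3 + 71*k**2 + 154*k + 120) matches t_k.
Telescoping: Σ = s_(9) − s_(1) = 47/286 − (1/10) = 46/715.

Σ = 46/715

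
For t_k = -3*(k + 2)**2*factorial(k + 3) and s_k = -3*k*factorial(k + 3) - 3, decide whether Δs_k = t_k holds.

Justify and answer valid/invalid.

s_(k+1) = -3*(k + 1)*factorial(k + 4) - 3
s_(k+1) − s_k = -3*(k + 2)**2*factorial(k + 3)
(s_(k+1) − s_k) − t_k = 0

valid (s_(k+1) − s_k reduces to t_k)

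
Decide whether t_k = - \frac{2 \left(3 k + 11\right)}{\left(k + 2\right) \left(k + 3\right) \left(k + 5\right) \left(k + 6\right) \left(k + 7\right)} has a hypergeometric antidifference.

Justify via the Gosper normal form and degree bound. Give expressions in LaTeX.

Yes. s_k = \frac{k \left(- k^{2} - 13 k - 52\right)}{30 \left(k^{3} + 13 k^{2} + 52 k + 60\right)}.

Step 1: r(k) = (k + 2)*(k + 5)*(3*k + 14)/((k + 4)*(k + 8)*(3*k + 11)).
Factor: A=k + 2; B=k + 8; C=k**2 + 23*k/3 + 44/3.
Key eq: (k + 2)·f(k+1) = (k + 7)·f(k) + (k**2 + 23*k/3 + 44/3).
deg f ≤ 5 (via 1,1,2).
Solving with deg f ≤ 5: f(k) = k*(k + 3)*(k + 4)*(k**2 + 13*k + 52)/180.
Certificate R = B(k−1)f/C = k*(k + 3)*(k + 7)*(k**2 + 13*k + 52)/(60*(3*k + 11)) gives s_k = k*(-k**2 - 13*k - 52)/(30*(k**3 + 13*k**2 + 52*k + 60)).
Check: Δs_k = 2*(-3*k - 11)/(k**5 + 23*k**4 + 203*k**3 + 853*k**2 + 1692*k + 1260). ✓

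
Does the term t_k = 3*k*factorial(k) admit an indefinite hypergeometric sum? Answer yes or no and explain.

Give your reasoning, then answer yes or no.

Ratio r(k) = (k + 1)**2/k.
Factor: A=k + 1; B=1; C=k.
Key eq: (k + 1)·f(k+1) = (1)·f(k) + (k).
deg f ≤ 0 (via 1,0,1).
Coefficient equations give f(k) = 1.
Get s_k = R·t_k = 3*factorial(k) with R(k) = B(k−1)f(k)/C(k) = 1/k.
Δs = 3*k*factorial(k), as required.

Yes. s_k = 3*factorial(k).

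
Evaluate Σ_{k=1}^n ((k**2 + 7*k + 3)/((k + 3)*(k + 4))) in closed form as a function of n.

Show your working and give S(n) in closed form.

Step 1: r(k) = (k + 3)*(7*k + (k + 1)**2 + 10)/((k + 5)*(k**2 + 7*k + 3)).
Gosper form: A/B · C(k+1)/C(k) with A=k + 3, B=k + 5, C=k**2 + 7*k + 3.
Key eq: (k + 3)·f(k+1) = (k + 4)·f(k) + (k**2 + 7*k + 3).
Degrees (1,1,2) ⇒ d ≤ 2.
Match coefficients ⇒ f(k) = k**2.
R(k) = B(k−1)·f(k)/C(k) = k**2*(k + 4)/(k**2 + 7*k + 3); s_k = R·t_k = k**2/(k + 3).
Δs = (k**2 + 7*k + 3)/(k**2 + 7*k + 12), as required.
Σ_(k=1)^n t_k = s_(n+1) − s_(1) = ((n**2 + 2*n + 1)/(n + 4)) − (1/4), i.e. n*(4*n + 7)/(4*(n + 4)).

S(n) = n*(4*n + 7)/(4*(n + 4))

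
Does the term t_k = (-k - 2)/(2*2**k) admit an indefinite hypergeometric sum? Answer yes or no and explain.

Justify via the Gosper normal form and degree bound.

Ratio r(k) = (k + 3)/(2*(k + 2)).
Normal form (A,B,C) = (1/2, 1, k + 2).
f must satisfy (1/2)·f(k+1) − (1)·f(k) = k + 2.
d = 1 from the (0,0,1) case.
Solve for f: f(k) = -2*(k + 3) (degree 1 ≤ 1).
R(k) = B(k−1)·f(k)/C(k) = -2*(k + 3)/(k + 2); s_k = R·t_k = (k + 3)/2**k.
Δs = (-k - 2)/(2*2**k), as required.

Yes. s_k = (k + 3)/2**k.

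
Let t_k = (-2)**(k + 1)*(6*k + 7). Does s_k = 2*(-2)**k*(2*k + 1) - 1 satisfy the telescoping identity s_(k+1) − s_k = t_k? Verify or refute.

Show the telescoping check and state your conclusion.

s_(k+1) = -4*(-2)**k*(2*k + 3) - 1
s_(k+1) − s_k = (-2)**(k + 1)*(6*k + 7)
(s_(k+1) − s_k) − t_k = 0

valid; difference matches t_k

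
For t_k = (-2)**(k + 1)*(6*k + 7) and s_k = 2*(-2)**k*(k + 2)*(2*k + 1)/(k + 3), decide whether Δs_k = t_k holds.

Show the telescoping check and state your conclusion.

s_(k+1) = -(-2)**(k + 2)*(k + 3)*(2*k + 3)/(k + 4)
s_(k+1) − s_k = (-2)**(k + 1)*(6*k**3 + 43*k**2 + 94*k + 62)/(k**2 + 7*k + 12)
(s_(k+1) − s_k) − t_k = 2*(-2)**k*(6*k**2 + 27*k + 22)/(k**2 + 7*k + 12)

Invalid: residual 2*(-2)**k*(6*k**2 + 27*k + 22)/(k**2 + 7*k + 12) ≠ 0.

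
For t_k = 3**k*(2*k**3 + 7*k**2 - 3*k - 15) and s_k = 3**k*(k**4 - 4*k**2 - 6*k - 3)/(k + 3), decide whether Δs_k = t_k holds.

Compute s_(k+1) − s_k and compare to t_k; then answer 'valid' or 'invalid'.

s_(k+1) = 3**(k + 1)*(-6*k + (k + 1)**4 - 4*(k + 1)**2 - 9)/(k + 4)
s_(k+1) − s_k = 3**k*(2*k**5 + 17*k**4 + 46*k**3 + 10*k**2 - 99*k - 96)/(k**2 + 7*k + 12)
(s_(k+1) − s_k) − t_k = 3**k*(-4*k**4 - 24*k**3 - 38*k**2 + 42*k + 84)/(k**2 + 7*k + 12)

Invalid: residual 3**k*(-4*k**4 - 24*k**3 - 38*k**2 + 42*k + 84)/(k**2 + 7*k + 12) ≠ 0.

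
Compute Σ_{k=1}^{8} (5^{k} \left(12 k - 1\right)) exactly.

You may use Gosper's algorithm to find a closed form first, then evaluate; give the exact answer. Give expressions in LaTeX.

Σ = 44921880

Compute t_(k+1)/t_k: get 5*(12*k + 11)/(12*k - 1).
Normal form (A,B,C) = (5, 1, k - 1/12).
Solve (5)·f(k+1) − (1)·f(k) = k - 1/12.
Bound: deg f ≤ 1.
Solve for f: f(k) = (3*k - 4)/12 (degree 1 ≤ 1).
Then R = B(k−1)f/C = (3*k - 4)/(12*k - 1), so s_k = R(k)·t_k = 5**k*(3*k - 4).
Check: Δs_k = 5**k*(12*k - 1). ✓
Σ_(k=1)^(8) t_k = s_(9) − s_(1) = 44921875 − (-5) = 44921880.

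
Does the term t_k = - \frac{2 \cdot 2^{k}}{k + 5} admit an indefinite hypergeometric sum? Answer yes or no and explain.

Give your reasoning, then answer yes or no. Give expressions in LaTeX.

No — t_k has no hypergeometric antidifference.

Ratio r(k) = 2*(k + 5)/(k + 6).
Take A(k)=2*k + 10, B(k)=k + 6, C(k)=1.
Key eq: (2*k + 10)·f(k+1) = (k + 5)·f(k) + (1).
deg f ≤ -1 (via 1,1,0).
deg f ≤ -1 is impossible — no certificate.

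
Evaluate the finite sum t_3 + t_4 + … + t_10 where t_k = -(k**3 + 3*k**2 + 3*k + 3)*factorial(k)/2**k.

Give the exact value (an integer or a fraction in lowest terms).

Σ = -22297185/4

The ratio is (k**4 + 7*k**3 + 18*k**2 + 22*k + 10)/(2*(k**3 + 3*k**2 + 3*k + 3)).
A = k/2 + 1/2, B = 1, C = k**3 + 3*k**2 + 3*k + 3.
Solve (k/2 + 1/2)·f(k+1) − (1)·f(k) = k**3 + 3*k**2 + 3*k + 3.
From deg A=1, deg B=0, deg C=3: d=2.
Solve for f: f(k) = 2*k*(k + 2) (degree 2 ≤ 2).
Then R = B(k−1)f/C = 2*k*(k + 2)/(k**3 + 3*k**2 + 3*k + 3), so s_k = R(k)·t_k = -2**(1 - k)*k*(k + 2)*factorial(k).
s_(k+1) − s_k = -(k**3 + 3*k**2 + 3*k + 3)*factorial(k)/2**k = t_k.
Evaluate s at k=11 and k=3: -22297275/4 and -45/2; difference -22297185/4.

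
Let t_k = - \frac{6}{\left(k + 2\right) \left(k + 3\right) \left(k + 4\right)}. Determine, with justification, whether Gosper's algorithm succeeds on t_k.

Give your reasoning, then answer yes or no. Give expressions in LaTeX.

Step 1: r(k) = (k + 2)/(k + 5).
Normal form (A,B,C) = (k + 2, k + 5, 1).
f must satisfy (k + 2)·f(k+1) − (k + 4)·f(k) = 1.
d = 2 from the (1,1,0) case.
A polynomial solution: f(k) = k*(k + 5)/12.
Get s_k = R·t_k = k*(-k - 5)/(2*(k + 2)*(k + 3)) with R(k) = B(k−1)f(k)/C(k) = k*(k + 4)*(k + 5)/12.
Δs = -6/(k**3 + 9*k**2 + 26*k + 24), as required.

Yes. s_k = \frac{k \left(- k - 5\right)}{2 \left(k + 2\right) \left(k + 3\right)}.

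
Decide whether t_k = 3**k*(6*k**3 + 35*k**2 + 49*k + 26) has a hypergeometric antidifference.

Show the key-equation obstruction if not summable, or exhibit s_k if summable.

t_(k+1)/t_k = 3*(6*k**3 + 53*k**2 + 137*k + 116)/(6*k**3 + 35*k**2 + 49*k + 26).
Factor: A=3; B=1; C=k**3 + 35*k**2/6 + 49*k/6 + 13/3.
Key eq: (3)·f(k+1) = (1)·f(k) + (k**3 + 35*k**2/6 + 49*k/6 + 13/3).
Degrees (0,0,3) ⇒ d ≤ 3.
A polynomial solution: f(k) = (3*k**3 + 4*k**2 - k + 4)/6.
Then R = B(k−1)f/C = (3*k**3 + 4*k**2 - k + 4)/(6*k**3 + 35*k**2 + 49*k + 26), so s_k = R(k)·t_k = 3**k*(3*k**3 + 4*k**2 - k + 4).
s_(k+1) − s_k = 3**k*(6*k**3 + 35*k**2 + 49*k + 26) = t_k.

Yes. s_k = 3**k*(3*k**3 + 4*k**2 - k + 4).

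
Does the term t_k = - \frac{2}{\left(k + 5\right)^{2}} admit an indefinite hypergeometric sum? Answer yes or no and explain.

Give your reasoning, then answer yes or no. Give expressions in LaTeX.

No — t_k has no hypergeometric antidifference.

t_(k+1)/t_k = (k + 5)**2/(k + 6)**2.
A = k**2 + 10*k + 25, B = k**2 + 12*k + 36, C = 1.
Need (k**2 + 10*k + 25)·f(k+1) − (k**2 + 10*k + 25)·f(k) = 1.
From deg A=2, deg B=2, deg C=0: d=0.
f = c0 ⇒ A·f(k+1) − B(k−1)·f(k) − C = -1. The system {-1 = 0} is inconsistent; no antidifference.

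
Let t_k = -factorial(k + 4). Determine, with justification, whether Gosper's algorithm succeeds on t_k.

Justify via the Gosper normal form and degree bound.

Ratio r(k) = k + 5.
Gosper form: A/B · C(k+1)/C(k) with A=k + 5, B=1, C=1.
Need (k + 5)·f(k+1) − (1)·f(k) = 1.
From deg A=1, deg B=0, deg C=0: d=-1.
deg f ≤ -1 is impossible — no certificate.

No. Not Gosper-summable.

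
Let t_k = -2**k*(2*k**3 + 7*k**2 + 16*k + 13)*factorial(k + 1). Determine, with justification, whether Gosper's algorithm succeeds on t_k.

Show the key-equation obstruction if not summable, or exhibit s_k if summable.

t_(k+1)/t_k = 2*(2*k**4 + 17*k**3 + 62*k**2 + 110*k + 76)/(2*k**3 + 7*k**2 + 16*k + 13).
So A=2*k + 4 and B=1, with C=k**3 + 7*k**2/2 + 8*k + 13/2.
Key eq: (2*k + 4)·f(k+1) = (1)·f(k) + (k**3 + 7*k**2/2 + 8*k + 13/2).
From deg A=1, deg B=0, deg C=3: d=2.
Solving with deg f ≤ 2: f(k) = (k**2 + 3)/2.
Get s_k = R·t_k = -2**k*(k**2 + 3)*factorial(k + 1) with R(k) = B(k−1)f(k)/C(k) = (k**2 + 3)/(2*k**3 + 7*k**2 + 16*k + 13).
Δs = -2**k*(2*k**3 + 7*k**2 + 16*k + 13)*factorial(k + 1), as required.

Yes. s_k = -2**k*(k**2 + 3)*factorial(k + 1).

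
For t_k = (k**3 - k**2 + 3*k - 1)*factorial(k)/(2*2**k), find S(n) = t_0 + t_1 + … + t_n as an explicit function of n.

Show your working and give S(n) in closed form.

r(k) = (k + 1)*(3*k + (k + 1)**3 - (k + 1)**2 + 2)/(2*(k**3 - k**2 + 3*k - 1)) after simplifying.
Factor: A=k/2 + 1/2; B=1; C=k**3 - k**2 + 3*k - 1.
f must satisfy (k/2 + 1/2)·f(k+1) − (1)·f(k) = k**3 - k**2 + 3*k - 1.
d = 2 from the (1,0,3) case.
Coefficient equations give f(k) = 2*k*(k - 2).
Certificate R = B(k−1)f/C = 2*k*(k - 2)/(k**3 - k**2 + 3*k - 1) gives s_k = k*(k - 2)*factorial(k)/2**k.
s_(k+1) − s_k = (k**3 - k**2 + 3*k - 1)*factorial(k)/(2*2**k) = t_k.
s_(n+1) = 2**(-n - 1)*(n - 1)*(n + 1)*factorial(n + 1) and s_(0) = 0, so S(n) = 2**(-n - 1)*(n - 1)*(n + 1)*factorial(n + 1).

S(n) = 2**(-n - 1)*(n - 1)*(n + 1)*factorial(n + 1)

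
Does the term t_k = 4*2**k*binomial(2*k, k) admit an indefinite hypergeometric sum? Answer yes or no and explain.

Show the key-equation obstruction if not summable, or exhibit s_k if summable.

No — negative degree bound, so no certificate f.

t_(k+1)/t_k = 4*(2*k + 1)/(k + 1).
Normal form (A,B,C) = (8*k + 4, k + 1, 1).
Solve (8*k + 4)·f(k+1) − (k)·f(k) = 1.
deg f ≤ -1 (via 1,1,0).
deg f ≤ -1 is impossible — no certificate.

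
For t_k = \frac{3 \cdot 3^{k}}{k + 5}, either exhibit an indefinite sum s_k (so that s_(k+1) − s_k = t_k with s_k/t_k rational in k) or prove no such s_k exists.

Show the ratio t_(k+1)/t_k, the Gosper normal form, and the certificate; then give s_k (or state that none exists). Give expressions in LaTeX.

r(k) = 3*(k + 5)/(k + 6) after simplifying.
Take A(k)=3*k + 15, B(k)=k + 6, C(k)=1.
f must satisfy (3*k + 15)·f(k+1) − (k + 5)·f(k) = 1.
deg f ≤ -1 (via 1,1,0).
deg f ≤ -1 is impossible — no certificate.

none (Gosper's algorithm certifies no s_k)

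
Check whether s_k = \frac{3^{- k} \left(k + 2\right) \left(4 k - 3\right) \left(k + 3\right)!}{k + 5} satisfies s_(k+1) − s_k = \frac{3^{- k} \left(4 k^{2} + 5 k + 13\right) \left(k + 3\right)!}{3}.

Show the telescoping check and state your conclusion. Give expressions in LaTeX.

Invalid: residual - \frac{3^{- k} \left(4 k^{3} + 25 k^{2} + 26 k + 74\right) \left(k + 3\right)!}{\left(k + 5\right) \left(k + 6\right)} ≠ 0.

s_(k+1) = (k + 3)*(4*k + 1)*factorial(k + 4)/(3*3**k*(k + 6))
s_(k+1) − s_k = (4*k**4 + 37*k**3 + 113*k**2 + 215*k + 168)*factorial(k + 3)/(3*3**k*(k + 5)*(k + 6))
(s_(k+1) − s_k) − t_k = -(4*k**3 + 25*k**2 + 26*k + 74)*factorial(k + 3)/(3**k*(k + 5)*(k + 6))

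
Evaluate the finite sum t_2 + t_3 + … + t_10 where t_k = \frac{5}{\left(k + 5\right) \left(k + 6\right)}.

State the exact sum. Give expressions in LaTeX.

Compute t_(k+1)/t_k: get (k + 5)/(k + 7).
Gosper form: A/B · C(k+1)/C(k) with A=k + 5, B=k + 7, C=1.
Solve (k + 5)·f(k+1) − (k + 6)·f(k) = 1.
From deg A=1, deg B=1, deg C=0: d=1.
Coefficient equations give f(k) = k/5.
So s_k = (B(k−1)f/C)·t_k = (k*(k + 6)/5)·t_k = k/(k + 5).
Check: Δs_k = 5/(k**2 + 11*k + 30). ✓
Sum = s_(11) − s_(2); s_(11) = 11/16, s_(2) = 2/7 ⇒ 45/112.

Σ = 45/112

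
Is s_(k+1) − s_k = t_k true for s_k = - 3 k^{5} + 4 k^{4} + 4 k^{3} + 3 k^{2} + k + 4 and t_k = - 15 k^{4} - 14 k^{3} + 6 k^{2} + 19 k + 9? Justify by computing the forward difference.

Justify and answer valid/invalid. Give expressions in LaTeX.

s_(k+1) = -3*k**5 - 11*k**4 - 10*k**3 + 9*k**2 + 20*k + 13
s_(k+1) − s_k = -15*k**4 - 14*k**3 + 6*k**2 + 19*k + 9
(s_(k+1) − s_k) − t_k = 0

valid (s_(k+1) − s_k reduces to t_k)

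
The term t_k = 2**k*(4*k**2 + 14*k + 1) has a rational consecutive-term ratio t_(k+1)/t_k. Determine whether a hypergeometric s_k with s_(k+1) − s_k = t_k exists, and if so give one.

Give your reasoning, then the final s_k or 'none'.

s_k = 2**k*(4*k**2 - 2*k - 3)

The ratio is 2*(4*k**2 + 22*k + 19)/(4*k**2 + 14*k + 1).
So A=2 and B=1, with C=k**2 + 7*k/2 + 1/4.
Need (2)·f(k+1) − (1)·f(k) = k**2 + 7*k/2 + 1/4.
d = 2 from the (0,0,2) case.
Solving with deg f ≤ 2: f(k) = (4*k**2 - 2*k - 3)/4.
R(k) = B(k−1)·f(k)/C(k) = (4*k**2 - 2*k - 3)/(4*k**2 + 14*k + 1); s_k = R·t_k = 2**k*(4*k**2 - 2*k - 3).
Δs = 2**k*(4*k**2 + 14*k + 1), as required.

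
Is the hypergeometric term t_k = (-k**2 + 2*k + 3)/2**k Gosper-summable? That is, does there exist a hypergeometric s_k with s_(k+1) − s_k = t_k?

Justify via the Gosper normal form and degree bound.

Step 1: r(k) = (k**2 - 4)/(2*(k**2 - 2*k - 3)).
Take A(k)=1/2, B(k)=1, C(k)=k**2 - 2*k - 3.
Key eq: (1/2)·f(k+1) = (1)·f(k) + (k**2 - 2*k - 3).
d = 2 from the (0,0,2) case.
Solving with deg f ≤ 2: f(k) = -2*(k**2 - 2).
Certificate R = B(k−1)f/C = -2*(k**2 - 2)/((k - 3)*(k + 1)) gives s_k = 2**(1 - k)*(k**2 - 2).
Verify: (-k**2 + 2*k + 3)/2**k matches t_k.

Yes. s_k = 2**(1 - k)*(k**2 - 2).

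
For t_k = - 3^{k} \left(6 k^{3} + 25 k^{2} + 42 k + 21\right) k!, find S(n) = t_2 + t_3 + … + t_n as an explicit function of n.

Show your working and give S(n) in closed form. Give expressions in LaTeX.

S(n) = - 6 \cdot 3^{n} n^{3} n! - 27 \cdot 3^{n} n^{2} n! - 45 \cdot 3^{n} n n! - 24 \cdot 3^{n} n! + 306

r(k) = 3*(6*k**4 + 49*k**3 + 153*k**2 + 204*k + 94)/(6*k**3 + 25*k**2 + 42*k + 21) after simplifying.
A = 3*k + 3, B = 1, C = k**3 + 25*k**2/6 + 7*k + 7/2.
Key eq: (3*k + 3)·f(k+1) = (1)·f(k) + (k**3 + 25*k**2/6 + 7*k + 7/2).
Bound: deg f ≤ 2.
Solving with deg f ≤ 2: f(k) = (2*k**2 + 3*k + 3)/6.
Get s_k = R·t_k = -3**k*(2*k**2 + 3*k + 3)*factorial(k) with R(k) = B(k−1)f(k)/C(k) = (2*k**2 + 3*k + 3)/(6*k**3 + 25*k**2 + 42*k + 21).
s_(k+1) − s_k = -3**k*(6*k**3 + 25*k**2 + 42*k + 21)*factorial(k) = t_k.
s_(n+1) = -3**(n + 1)*(2*n**2 + 7*n + 8)*factorial(n + 1) and s_(2) = -306, so S(n) = -6*3**n*n**3*factorial(n) - 27*3**n*n**2*factorial(n) - 45*3**n*n*factorial(n) - 24*3**n*factorial(n) + 306.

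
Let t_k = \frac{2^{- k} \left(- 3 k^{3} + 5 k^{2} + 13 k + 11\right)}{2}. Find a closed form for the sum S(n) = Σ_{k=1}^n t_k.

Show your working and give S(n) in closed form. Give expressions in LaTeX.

S(n) = 2^{- n - 1} \left(- 11 \cdot 2^{n} + 3 n^{3} + 13 n^{2} + 21 n + 11\right)

Step 1: r(k) = (3*k**3 + 4*k**2 - 14*k - 26)/(2*(3*k**3 - 5*k**2 - 13*k - 11)).
Take A(k)=1/2, B(k)=1, C(k)=k**3 - 5*k**2/3 - 13*k/3 - 11/3.
Key eq: (1/2)·f(k+1) = (1)·f(k) + (k**3 - 5*k**2/3 - 13*k/3 - 11/3).
d = 3 from the (0,0,3) case.
Match coefficients ⇒ f(k) = -2*k*(3*k**2 + 4*k + 4)/3.
Then R = B(k−1)f/C = -2*k*(3*k**2 + 4*k + 4)/(3*k**3 - 5*k**2 - 13*k - 11), so s_k = R(k)·t_k = k*(3*k**2 + 4*k + 4)/2**k.
Check: Δs_k = (-3*k**3 + 5*k**2 + 13*k + 11)/(2*2**k). ✓
Telescope: S(n) = s_(n+1) − s_(1) = 2**(-n - 1)*(3*n**3 + 13*n**2 + 21*n + 11) − (11/2) = 2**(-n - 1)*(-11*2**n + 3*n**3 + 13*n**2 + 21*n + 11).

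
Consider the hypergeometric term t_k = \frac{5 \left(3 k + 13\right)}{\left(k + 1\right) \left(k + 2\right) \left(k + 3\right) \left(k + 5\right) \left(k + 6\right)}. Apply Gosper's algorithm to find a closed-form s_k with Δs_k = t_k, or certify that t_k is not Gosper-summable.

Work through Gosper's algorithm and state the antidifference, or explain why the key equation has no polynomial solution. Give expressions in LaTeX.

Ratio r(k) = (k + 1)*(k + 5)*(3*k + 16)/((k + 4)*(k + 7)*(3*k + 13)).
Gosper form: A/B · C(k+1)/C(k) with A=k + 1, B=k + 7, C=k**2 + 25*k/3 + 52/3.
Need (k + 1)·f(k+1) − (k + 6)·f(k) = k**2 + 25*k/3 + 52/3.
deg f ≤ 5 (via 1,1,2).
Coefficient equations give f(k) = k*(k + 3)*(k + 4)*(k**2 + 8*k + 17)/30.
Certificate R = B(k−1)f/C = k*(k + 3)*(k + 6)*(k**2 + 8*k + 17)/(10*(3*k + 13)) gives s_k = k*(k**2 + 8*k + 17)/(2*(k**3 + 8*k**2 + 17*k + 10)).
Check: Δs_k = 5*(3*k + 13)/(k**5 + 17*k**4 + 107*k**3 + 307*k**2 + 396*k + 180). ✓

s_k = \frac{k \left(k^{2} + 8 k + 17\right)}{2 \left(k^{3} + 8 k^{2} + 17 k + 10\right)}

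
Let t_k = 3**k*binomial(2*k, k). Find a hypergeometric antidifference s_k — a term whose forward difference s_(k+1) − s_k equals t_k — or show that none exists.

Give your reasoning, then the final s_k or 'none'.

not Gosper-summable; s_k does not exist

t_(k+1)/t_k = 6*(2*k + 1)/(k + 1).
Take A(k)=12*k + 6, B(k)=k + 1, C(k)=1.
Key eq: (12*k + 6)·f(k+1) = (k)·f(k) + (1).
Bound: deg f ≤ -1.
Negative degree bound (-1): no f exists, t_k not Gosper-summable.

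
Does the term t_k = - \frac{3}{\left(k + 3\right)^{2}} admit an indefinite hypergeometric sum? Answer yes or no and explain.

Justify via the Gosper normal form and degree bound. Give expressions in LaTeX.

No; the coefficient equations for f are inconsistent.

r(k) = (k + 3)**2/(k + 4)**2 after simplifying.
Gosper form: A/B · C(k+1)/C(k) with A=k**2 + 6*k + 9, B=k**2 + 8*k + 16, C=1.
Set up (k**2 + 6*k + 9)·f(k+1) − (k**2 + 6*k + 9)·f(k) − (1) = 0.
From deg A=2, deg B=2, deg C=0: d=0.
Generic f = c0 gives residual -1; -1 = 0 cannot hold, so t_k is not Gosper-summable.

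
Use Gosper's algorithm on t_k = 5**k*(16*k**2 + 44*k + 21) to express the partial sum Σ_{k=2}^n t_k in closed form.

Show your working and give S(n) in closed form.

S(n) = 20*5**n*n**2 + 45*5**n*n + 20*5**n - 425

t_(k+1)/t_k = 5*(16*k**2 + 76*k + 81)/(16*k**2 + 44*k + 21).
Normal form (A,B,C) = (5, 1, k**2 + 11*k/4 + 21/16).
Solve (5)·f(k+1) − (1)·f(k) = k**2 + 11*k/4 + 21/16.
Degrees (0,0,2) ⇒ d ≤ 2.
Match coefficients ⇒ f(k) = (4*k**2 + k - 1)/16.
Get s_k = R·t_k = 5**k*(4*k**2 + k - 1) with R(k) = B(k−1)f(k)/C(k) = (4*k**2 + k - 1)/(16*k**2 + 44*k + 21).
Check: Δs_k = 5**k*(16*k**2 + 44*k + 21). ✓
Σ_(k=2)^n t_k = s_(n+1) − s_(2) = (5**(n + 1)*(4*n**2 + 9*n + 4)) − (425), i.e. 20*5**n*n**2 + 45*5**n*n + 20*5**n - 425.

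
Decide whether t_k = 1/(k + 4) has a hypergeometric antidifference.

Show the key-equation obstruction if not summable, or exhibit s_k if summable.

No — key equation has no polynomial f.

t_(k+1)/t_k = (k + 4)/(k + 5).
Take A(k)=k + 4, B(k)=k + 5, C(k)=1.
Set up (k + 4)·f(k+1) − (k + 4)·f(k) − (1) = 0.
From deg A=1, deg B=1, deg C=0: d=0.
Put f(k) = c0: A·f(k+1) − B(k−1)·f(k) − C = -1; need -1 = 0 — inconsistent ⇒ no f, not summable.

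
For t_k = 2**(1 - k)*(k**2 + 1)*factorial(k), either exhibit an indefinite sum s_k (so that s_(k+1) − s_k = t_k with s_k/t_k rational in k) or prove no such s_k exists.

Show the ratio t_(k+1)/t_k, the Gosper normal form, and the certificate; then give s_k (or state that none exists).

s_k = 2**(2 - k)*k*factorial(k)

Step 1: r(k) = (k + 1)*((k + 1)**2 + 1)/(2*(k**2 + 1)).
Take A(k)=k/2 + 1/2, B(k)=1, C(k)=k**2 + 1.
Set up (k/2 + 1/2)·f(k+1) − (1)·f(k) − (k**2 + 1) = 0.
d = 1 from the (1,0,2) case.
Match coefficients ⇒ f(k) = 2*k.
So s_k = (B(k−1)f/C)·t_k = (2*k/(k**2 + 1))·t_k = 2**(2 - k)*k*factorial(k).
s_(k+1) − s_k = 2**(1 - k)*(k**2 + 1)*factorial(k) = t_k.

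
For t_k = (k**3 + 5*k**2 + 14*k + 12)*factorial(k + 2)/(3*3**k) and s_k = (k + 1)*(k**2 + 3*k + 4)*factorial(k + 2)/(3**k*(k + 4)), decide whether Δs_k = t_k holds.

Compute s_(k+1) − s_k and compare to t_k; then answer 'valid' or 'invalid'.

Invalid: residual -(k + 1)*(k**3 + 8*k**2 + 23*k + 36)*factorial(k + 2)/(3**k*(k + 4)*(k + 5)) ≠ 0.

s_(k+1) = (k + 2)*(k**2 + 5*k + 8)*factorial(k + 3)/(3*3**k*(k + 5))
s_(k+1) − s_k = (k**5 + 11*k**4 + 52*k**3 + 145*k**2 + 211*k + 132)*factorial(k + 2)/(3*3**k*(k + 4)*(k + 5))
(s_(k+1) − s_k) − t_k = -(k + 1)*(k**3 + 8*k**2 + 23*k + 36)*factorial(k + 2)/(3**k*(k + 4)*(k + 5))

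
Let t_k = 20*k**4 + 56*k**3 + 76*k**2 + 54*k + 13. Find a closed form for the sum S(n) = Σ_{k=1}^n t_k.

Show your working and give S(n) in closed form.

S(n) = n*(4*n**4 + 24*n**3 + 60*n**2 + 79*n + 52)

Compute t_(k+1)/t_k: get (20*k**4 + 136*k**3 + 364*k**2 + 454*k + 219)/(20*k**4 + 56*k**3 + 76*k**2 + 54*k + 13).
A = 1, B = 1, C = k**4 + 14*k**3/5 + 19*k**2/5 + 27*k/10 + 13/20.
f must satisfy (1)·f(k+1) − (1)·f(k) = k**4 + 14*k**3/5 + 19*k**2/5 + 27*k/10 + 13/20.
deg f ≤ 5 (via 0,0,4).
Solving with deg f ≤ 5: f(k) = k*(4*k**4 + 4*k**3 + 4*k**2 + 3*k - 2)/20.
Certificate R = B(k−1)f/C = k*(4*k**4 + 4*k**3 + 4*k**2 + 3*k - 2)/(20*k**4 + 56*k**3 + 76*k**2 + 54*k + 13) gives s_k = k*(4*k**4 + 4*k**3 + 4*k**2 + 3*k - 2).
Verify: 20*k**4 + 56*k**3 + 76*k**2 + 54*k + 13 matches t_k.
Σ_(k=1)^n t_k = s_(n+1) − s_(1) = (4*n**5 + 24*n**4 + 60*n**3 + 79*n**2 + 52*n + 13) − (13), i.e. n*(4*n**4 + 24*n**3 + 60*n**2 + 79*n + 52).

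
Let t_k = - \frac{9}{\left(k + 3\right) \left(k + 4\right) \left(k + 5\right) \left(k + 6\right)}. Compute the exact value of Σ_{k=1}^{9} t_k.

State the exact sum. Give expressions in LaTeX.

Σ = -87/3640

Compute t_(k+1)/t_k: get (k + 3)/(k + 7).
A = k + 3, B = k + 7, C = 1.
f must satisfy (k + 3)·f(k+1) − (k + 6)·f(k) = 1.
d = 3 from the (1,1,0) case.
Match coefficients ⇒ f(k) = k*(k**2 + 12*k + 47)/180.
So s_k = (B(k−1)f/C)·t_k = (k*(k + 6)*(k**2 + 12*k + 47)/180)·t_k = k*(-k**2 - 12*k - 47)/(20*(k + 3)*(k + 4)*(k + 5)).
Verify: -9/(k**4 + 18*k**3 + 119*k**2 + 342*k + 360) matches t_k.
Σ_(k=1)^(9) t_k = s_(10) − s_(1) = -89/1820 − (-1/40) = -87/3640.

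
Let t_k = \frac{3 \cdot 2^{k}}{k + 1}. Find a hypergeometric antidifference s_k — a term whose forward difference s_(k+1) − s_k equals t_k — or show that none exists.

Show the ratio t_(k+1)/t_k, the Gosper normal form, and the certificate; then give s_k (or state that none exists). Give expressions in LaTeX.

t_(k+1)/t_k = 2*(k + 1)/(k + 2).
A = 2*k + 2, B = k + 2, C = 1.
Set up (2*k + 2)·f(k+1) − (k + 1)·f(k) − (1) = 0.
From deg A=1, deg B=1, deg C=0: d=-1.
deg f ≤ -1 is impossible — no certificate.

none (Gosper's algorithm certifies no s_k)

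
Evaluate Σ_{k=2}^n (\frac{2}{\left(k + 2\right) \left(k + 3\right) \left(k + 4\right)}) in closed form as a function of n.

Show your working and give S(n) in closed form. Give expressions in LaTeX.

Step 1: r(k) = (k + 2)/(k + 5).
Factor: A=k + 2; B=k + 5; C=1.
f must satisfy (k + 2)·f(k+1) − (k + 4)·f(k) = 1.
From deg A=1, deg B=1, deg C=0: d=2.
Solve for f: f(k) = k*(k + 5)/12 (degree 2 ≤ 2).
R(k) = B(k−1)·f(k)/C(k) = k*(k + 4)*(k + 5)/12; s_k = R·t_k = k*(k + 5)/(6*(k + 2)*(k + 3)).
Verify: 2/(k**3 + 9*k**2 + 26*k + 24) matches t_k.
Evaluate: s_(n+1) = (n**2 + 7*n + 6)/(6*(n**2 + 7*n + 12)); subtract s_(2) = 7/60 ⇒ S(n) = (n**2 + 7*n - 8)/(20*(n**2 + 7*n + 12)).

S(n) = \frac{n^{2} + 7 n - 8}{20 \left(n^{2} + 7 n + 12\right)}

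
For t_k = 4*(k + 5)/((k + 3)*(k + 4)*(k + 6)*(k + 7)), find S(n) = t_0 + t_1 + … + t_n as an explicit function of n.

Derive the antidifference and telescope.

S(n) = (n**2 + 11*n + 10)/(9*(n**2 + 11*n + 28))

Step 1: r(k) = (k + 3)*(k + 6)**2/((k + 5)**2*(k + 8)).
Factor: A=k + 3; B=k + 8; C=k**2 + 10*k + 25.
Need (k + 3)·f(k+1) − (k + 7)·f(k) = k**2 + 10*k + 25.
deg f ≤ 4 (via 1,1,2).
Solving with deg f ≤ 4: f(k) = k*(k + 4)*(k + 5)*(k + 9)/36.
R(k) = B(k−1)·f(k)/C(k) = k*(k + 4)*(k + 7)*(k + 9)/(36*(k + 5)); s_k = R·t_k = k*(k + 9)/(9*(k**2 + 9*k + 18)).
Δs = 4*(k + 5)/(k**4 + 20*k**3 + 145*k**2 + 450*k + 504), as required.
Σ_(k=0)^n t_k = s_(n+1) − s_(0) = ((n**2 + 11*n + 10)/(9*(n**2 + 11*n + 28))) − (0), i.e. (n**2 + 11*n + 10)/(9*(n**2 + 11*n + 28)).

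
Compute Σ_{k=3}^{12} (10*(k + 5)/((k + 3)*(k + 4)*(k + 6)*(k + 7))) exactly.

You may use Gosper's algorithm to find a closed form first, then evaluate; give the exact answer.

Σ = 625/8208

The ratio is (k + 3)*(k + 6)**2/((k + 5)**2*(k + 8)).
Gosper form: A/B · C(k+1)/C(k) with A=k + 3, B=k + 8, C=k**2 + 10*k + 25.
Key eq: (k + 3)·f(k+1) = (k + 7)·f(k) + (k**2 + 10*k + 25).
deg f ≤ 4 (via 1,1,2).
Solve for f: f(k) = k*(k + 4)*(k + 5)*(k + 9)/36 (degree 4 ≤ 4).
So s_k = (B(k−1)f/C)·t_k = (k*(k + 4)*(k + 7)*(k + 9)/(36*(k + 5)))·t_k = 5*k*(k + 9)/(18*(k**2 + 9*k + 18)).
s_(k+1) − s_k = 10*(k + 5)/(k**4 + 20*k**3 + 145*k**2 + 450*k + 504) = t_k.
Telescoping: Σ = s_(13) − s_(3) = 715/2736 − (5/27) = 625/8208.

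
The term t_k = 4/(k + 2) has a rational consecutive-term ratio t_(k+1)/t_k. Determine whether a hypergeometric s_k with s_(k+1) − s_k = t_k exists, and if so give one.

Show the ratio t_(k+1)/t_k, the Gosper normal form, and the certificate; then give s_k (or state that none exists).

Compute t_(k+1)/t_k: get (k + 2)/(k + 3).
So A=k + 2 and B=k + 3, with C=1.
Need (k + 2)·f(k+1) − (k + 2)·f(k) = 1.
d = 0 from the (1,1,0) case.
f = c0 ⇒ A·f(k+1) − B(k−1)·f(k) − C = -1. The system {-1 = 0} is inconsistent; no antidifference.

none (Gosper's algorithm certifies no s_k)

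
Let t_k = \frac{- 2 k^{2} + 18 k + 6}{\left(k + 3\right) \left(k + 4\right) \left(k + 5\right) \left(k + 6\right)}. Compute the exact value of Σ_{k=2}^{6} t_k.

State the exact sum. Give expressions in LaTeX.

The ratio is (k + 3)*(9*k - (k + 1)**2 + 12)/((k + 7)*(-k**2 + 9*k + 3)).
Gosper form: A/B · C(k+1)/C(k) with A=k + 3, B=k + 7, C=k**2 - 9*k - 3.
f must satisfy (k + 3)·f(k+1) − (k + 6)·f(k) = k**2 - 9*k - 3.
From deg A=1, deg B=1, deg C=2: d=3.
Match coefficients ⇒ f(k) = -k*(k**2 + 72*k - 13)/60.
Get s_k = R·t_k = k*(k**2 + 72*k - 13)/(30*(k + 3)*(k + 4)*(k + 5)) with R(k) = B(k−1)f(k)/C(k) = -k*(k + 6)*(k**2 + 72*k - 13)/(60*(k**2 - 9*k - 3)).
Δs = 2*(-k**2 + 9*k + 3)/(k**4 + 18*k**3 + 119*k**2 + 342*k + 360), as required.
Telescoping: Σ = s_(7) − s_(2) = 21/220 − (3/70) = 81/1540.

Σ = 81/1540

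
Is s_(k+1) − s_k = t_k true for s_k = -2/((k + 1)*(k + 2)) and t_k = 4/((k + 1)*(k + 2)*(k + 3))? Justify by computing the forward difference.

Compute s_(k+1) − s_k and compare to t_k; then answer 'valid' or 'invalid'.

s_(k+1) = -2/((k + 2)*(k + 3))
s_(k+1) − s_k = 4/(k**3 + 6*k**2 + 11*k + 6)
(s_(k+1) − s_k) − t_k = 0

Valid — Δs_k = t_k.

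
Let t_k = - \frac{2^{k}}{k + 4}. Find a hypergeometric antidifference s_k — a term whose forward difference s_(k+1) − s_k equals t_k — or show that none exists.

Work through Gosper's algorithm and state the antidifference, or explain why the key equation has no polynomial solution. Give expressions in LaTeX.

not Gosper-summable; s_k does not exist

Ratio r(k) = 2*(k + 4)/(k + 5).
Take A(k)=2*k + 8, B(k)=k + 5, C(k)=1.
Set up (2*k + 8)·f(k+1) − (k + 4)·f(k) − (1) = 0.
Degrees (1,1,0) ⇒ d ≤ -1.
d = -1 < 0 ⇒ no nonzero polynomial f; not summable.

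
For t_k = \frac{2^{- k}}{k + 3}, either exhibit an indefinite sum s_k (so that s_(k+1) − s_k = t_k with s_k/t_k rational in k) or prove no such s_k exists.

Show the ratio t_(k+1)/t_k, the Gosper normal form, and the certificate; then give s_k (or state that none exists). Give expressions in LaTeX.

none (Gosper's algorithm certifies no s_k)

Compute t_(k+1)/t_k: get (k + 3)/(2*(k + 4)).
Gosper form: A/B · C(k+1)/C(k) with A=k/2 + 3/2, B=k + 4, C=1.
f must satisfy (k/2 + 3/2)·f(k+1) − (k + 3)·f(k) = 1.
Bound: deg f ≤ -1.
Bound -1 < 0, so the key equation has no polynomial solution.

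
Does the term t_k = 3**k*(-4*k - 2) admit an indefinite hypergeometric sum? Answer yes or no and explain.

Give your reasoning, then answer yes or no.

The ratio is 3*(2*k + 3)/(2*k + 1).
Gosper form: A/B · C(k+1)/C(k) with A=3, B=1, C=k + 1/2.
Key eq: (3)·f(k+1) = (1)·f(k) + (k + 1/2).
Degrees (0,0,1) ⇒ d ≤ 1.
Solving with deg f ≤ 1: f(k) = (k - 1)/2.
Then R = B(k−1)f/C = (k - 1)/(2*k + 1), so s_k = R(k)·t_k = 2*3**k*(1 - k).
Verify: 3**k*(-4*k - 2) matches t_k.

Yes. s_k = 2*3**k*(1 - k).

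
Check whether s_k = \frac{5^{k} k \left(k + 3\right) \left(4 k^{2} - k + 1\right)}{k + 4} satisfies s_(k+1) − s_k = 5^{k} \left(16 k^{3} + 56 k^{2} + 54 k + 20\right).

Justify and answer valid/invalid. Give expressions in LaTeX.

Invalid: residual \frac{5^{k} \left(- 16 k^{4} - 116 k^{3} - 279 k^{2} - 235 k - 80\right)}{k^{2} + 9 k + 20} ≠ 0.

s_(k+1) = -5**(k + 1)*(k + 1)*(k + 4)*(k - 4*(k + 1)**2)/(k + 5)
s_(k+1) − s_k = 5**k*(16*k**5 + 184*k**4 + 762*k**3 + 1347*k**2 + 1025*k + 320)/(k**2 + 9*k + 20)
(s_(k+1) − s_k) − t_k = 5**k*(-16*k**4 - 116*k**3 - 279*k**2 - 235*k - 80)/(k**2 + 9*k + 20)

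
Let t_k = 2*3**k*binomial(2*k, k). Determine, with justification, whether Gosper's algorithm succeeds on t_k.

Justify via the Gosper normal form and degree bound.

The ratio is 6*(2*k + 1)/(k + 1).
A = 12*k + 6, B = k + 1, C = 1.
Key eq: (12*k + 6)·f(k+1) = (k)·f(k) + (1).
Bound: deg f ≤ -1.
Negative degree bound (-1): no f exists, t_k not Gosper-summable.

No. Not Gosper-summable.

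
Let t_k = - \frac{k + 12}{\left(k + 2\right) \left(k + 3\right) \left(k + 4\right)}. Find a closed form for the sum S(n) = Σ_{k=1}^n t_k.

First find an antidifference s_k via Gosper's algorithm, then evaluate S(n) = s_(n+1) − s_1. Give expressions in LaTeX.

S(n) = \frac{n \left(- 2 n - 11\right)}{3 \left(n^{2} + 7 n + 12\right)}

The ratio is (k + 2)*(k + 13)/((k + 5)*(k + 12)).
Take A(k)=k + 2, B(k)=k + 5, C(k)=k + 12.
Set up (k + 2)·f(k+1) − (k + 4)·f(k) − (k + 12) = 0.
Bound: deg f ≤ 2.
Coefficient equations give f(k) = k*(7*k + 29)/6.
So s_k = (B(k−1)f/C)·t_k = (k*(k + 4)*(7*k + 29)/(6*(k + 12)))·t_k = k*(-7*k - 29)/(6*(k + 2)*(k + 3)).
s_(k+1) − s_k = (-k - 12)/(k**3 + 9*k**2 + 26*k + 24) = t_k.
Telescope: S(n) = s_(n+1) − s_(1) = (-7*n**2 - 43*n - 36)/(6*(n**2 + 7*n + 12)) − (-1/2) = n*(-2*n - 11)/(3*(n**2 + 7*n + 12)).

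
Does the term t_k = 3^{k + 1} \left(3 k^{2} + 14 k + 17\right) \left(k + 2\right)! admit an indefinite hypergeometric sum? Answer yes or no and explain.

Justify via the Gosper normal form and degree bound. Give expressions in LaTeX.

Ratio r(k) = 3*(3*k**3 + 29*k**2 + 94*k + 102)/(3*k**2 + 14*k + 17).
Gosper form: A/B · C(k+1)/C(k) with A=3*k + 9, B=1, C=k**2 + 14*k/3 + 17/3.
Need (3*k + 9)·f(k+1) − (1)·f(k) = k**2 + 14*k/3 + 17/3.
Degrees (1,0,2) ⇒ d ≤ 1.
A polynomial solution: f(k) = (k + 1)/3.
Get s_k = R·t_k = 3**(k + 1)*(k + 1)*factorial(k + 2) with R(k) = B(k−1)f(k)/C(k) = (k + 1)/(3*k**2 + 14*k + 17).
Δs = 3**(k + 1)*(3*k**2 + 14*k + 17)*factorial(k + 2), as required.

Yes. s_k = 3^{k + 1} \left(k + 1\right) \left(k + 2\right)!.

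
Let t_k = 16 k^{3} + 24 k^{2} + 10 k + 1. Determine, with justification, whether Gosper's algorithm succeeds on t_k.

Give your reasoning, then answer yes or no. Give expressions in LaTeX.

The ratio is (16*k**3 + 72*k**2 + 106*k + 51)/(16*k**3 + 24*k**2 + 10*k + 1).
Normal form (A,B,C) = (1, 1, k**3 + 3*k**2/2 + 5*k/8 + 1/16).
Need (1)·f(k+1) − (1)·f(k) = k**3 + 3*k**2/2 + 5*k/8 + 1/16.
Degrees (0,0,3) ⇒ d ≤ 4.
Solve for f: f(k) = k**2*(4*k**2 - 3)/16 (degree 4 ≤ 4).
R(k) = B(k−1)·f(k)/C(k) = k**2*(4*k**2 - 3)/((2*k + 1)*(8*k**2 + 8*k + 1)); s_k = R·t_k = k**2*(4*k**2 - 3).
s_(k+1) − s_k = 16*k**3 + 24*k**2 + 10*k + 1 = t_k.

Yes. s_k = k^{2} \left(4 k^{2} - 3\right).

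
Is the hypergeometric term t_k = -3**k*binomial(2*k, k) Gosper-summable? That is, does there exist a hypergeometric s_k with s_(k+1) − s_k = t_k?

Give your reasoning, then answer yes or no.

t_(k+1)/t_k = 6*(2*k + 1)/(k + 1).
So A=12*k + 6 and B=k + 1, with C=1.
Solve (12*k + 6)·f(k+1) − (k)·f(k) = 1.
Bound: deg f ≤ -1.
deg f ≤ -1 is impossible — no certificate.

No; the degree bound rules out any f.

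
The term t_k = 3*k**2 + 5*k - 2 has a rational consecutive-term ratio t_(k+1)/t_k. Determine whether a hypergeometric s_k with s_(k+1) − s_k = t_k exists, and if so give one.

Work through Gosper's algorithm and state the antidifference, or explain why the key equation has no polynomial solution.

t_(k+1)/t_k = (3*k**2 + 11*k + 6)/(3*k**2 + 5*k - 2).
A = 1, B = 1, C = k**2 + 5*k/3 - 2/3.
Need (1)·f(k+1) − (1)·f(k) = k**2 + 5*k/3 - 2/3.
deg f ≤ 3 (via 0,0,2).
Coefficient equations give f(k) = k*(k**2 + k - 4)/3.
Certificate R = B(k−1)f/C = k*(k**2 + k - 4)/((k + 2)*(3*k - 1)) gives s_k = k*(k**2 + k - 4).
Δs = 3*k**2 + 5*k - 2, as required.

s_k = k*(k**2 + k - 4)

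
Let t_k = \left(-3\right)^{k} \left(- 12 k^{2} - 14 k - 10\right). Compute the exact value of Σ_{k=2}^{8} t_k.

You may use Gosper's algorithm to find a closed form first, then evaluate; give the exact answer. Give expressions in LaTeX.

Ratio r(k) = 3*(-6*k**2 - 19*k - 18)/(6*k**2 + 7*k + 5).
A = -3, B = 1, C = k**2 + 7*k/6 + 5/6.
Key eq: (-3)·f(k+1) = (1)·f(k) + (k**2 + 7*k/6 + 5/6).
Degrees (0,0,2) ⇒ d ≤ 2.
Coefficient equations give f(k) = -(3*k**2 - k + 1)/12.
So s_k = (B(k−1)f/C)·t_k = (-(3*k**2 - k + 1)/(2*(6*k**2 + 7*k + 5)))·t_k = (-3)**k*(3*k**2 - k + 1).
Verify: (-3)**k*(-12*k**2 - 14*k - 10) matches t_k.
Evaluate s at k=9 and k=2: -4625505 and 99; difference -4625604.

Σ = -4625604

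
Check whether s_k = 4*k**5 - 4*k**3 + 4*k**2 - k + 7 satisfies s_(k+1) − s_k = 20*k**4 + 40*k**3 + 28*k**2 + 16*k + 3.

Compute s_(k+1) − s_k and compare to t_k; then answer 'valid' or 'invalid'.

s_(k+1) = -k + 4*(k + 1)**5 - 4*(k + 1)**3 + 4*(k + 1)**2 + 6
s_(k+1) − s_k = 20*k**4 + 40*k**3 + 28*k**2 + 16*k + 3
(s_(k+1) − s_k) − t_k = 0

Valid — Δs_k = t_k.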